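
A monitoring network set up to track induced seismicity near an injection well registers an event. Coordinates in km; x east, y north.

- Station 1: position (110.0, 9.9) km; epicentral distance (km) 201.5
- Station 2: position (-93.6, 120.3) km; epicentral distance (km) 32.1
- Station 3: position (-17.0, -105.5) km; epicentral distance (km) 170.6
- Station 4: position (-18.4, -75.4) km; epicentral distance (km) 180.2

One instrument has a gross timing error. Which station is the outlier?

Station 3

Solve using three stations at a time. Using Station 1, Station 2, Station 4 (subtract circle equations pairwise → linear system) gives (x, y) ≈ (-71.9, 96.7).
Distances from that point to each station vs reported:
  Station 1: calculated 201.5 vs reported 201.5 → residual 0.0 km
  Station 2: calculated 32.1 vs reported 32.1 → residual 0.0 km
  Station 3: calculated 209.5 vs reported 170.6 → residual 38.9 km
  Station 4: calculated 180.2 vs reported 180.2 → residual 0.0 km
Station 1, Station 2, Station 4 are mutually consistent (residuals ≈ 0); Station 3 is off by 38.9 km.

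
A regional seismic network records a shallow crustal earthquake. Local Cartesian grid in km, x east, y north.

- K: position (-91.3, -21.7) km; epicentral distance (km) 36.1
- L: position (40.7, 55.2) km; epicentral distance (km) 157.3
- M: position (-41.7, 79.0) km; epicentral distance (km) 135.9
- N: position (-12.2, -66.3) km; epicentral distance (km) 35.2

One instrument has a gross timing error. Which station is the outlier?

Solve using three stations at a time. Using K, L, M (subtract circle equations pairwise → linear system) gives (x, y) ≈ (-73.3, -53.2).
Distances from that point to each station vs reported:
  K: calculated 36.3 vs reported 36.1 → residual 0.2 km
  L: calculated 157.3 vs reported 157.3 → residual 0.0 km
  M: calculated 135.9 vs reported 135.9 → residual 0.0 km
  N: calculated 62.5 vs reported 35.2 → residual 27.3 km
K, L, M are mutually consistent (residuals ≈ 0); N is off by 27.3 km.

N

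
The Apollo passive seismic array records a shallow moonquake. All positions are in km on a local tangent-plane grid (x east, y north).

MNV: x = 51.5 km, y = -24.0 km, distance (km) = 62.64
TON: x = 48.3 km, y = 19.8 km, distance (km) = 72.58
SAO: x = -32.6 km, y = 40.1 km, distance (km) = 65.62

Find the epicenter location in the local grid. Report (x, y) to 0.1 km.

Circle about each station: (x − 51.5)² + (y + 24.0)² = 62.64²; (x − 48.3)² + (y − 19.8)² = 72.58²; (x + 32.6)² + (y − 40.1)² = 65.62².
Subtracting pairs of circle equations eliminates x²+y² and gives linear equations (the radical axes):
-6.4 x + 87.6 y = -1847.41
-168.2 x + 128.2 y = -939.69
Solving the 2×2 system: x ≈ -11.1, y ≈ -21.9 km.
Check against MNV (with the unrounded x, y): √((x − 51.5)²+(y + 24.0)²) = 62.64 ≈ 62.64 km. ✓

-11.1 km east, -21.9 km north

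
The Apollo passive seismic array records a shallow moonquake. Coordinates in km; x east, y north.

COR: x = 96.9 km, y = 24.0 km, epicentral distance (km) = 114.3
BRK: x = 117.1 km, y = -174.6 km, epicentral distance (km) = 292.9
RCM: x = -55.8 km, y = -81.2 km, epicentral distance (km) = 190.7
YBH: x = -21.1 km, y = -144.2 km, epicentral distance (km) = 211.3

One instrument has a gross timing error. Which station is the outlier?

Solve using three stations at a time. Using COR, BRK, RCM (subtract circle equations pairwise → linear system) gives (x, y) ≈ (9.7, 97.9).
Distances from that point to each station vs reported:
  COR: calculated 114.3 vs reported 114.3 → residual 0.0 km
  BRK: calculated 292.9 vs reported 292.9 → residual 0.0 km
  RCM: calculated 190.7 vs reported 190.7 → residual 0.0 km
  YBH: calculated 244.1 vs reported 211.3 → residual 32.8 km
COR, BRK, RCM are mutually consistent (residuals ≈ 0); YBH is off by 32.8 km.

YBH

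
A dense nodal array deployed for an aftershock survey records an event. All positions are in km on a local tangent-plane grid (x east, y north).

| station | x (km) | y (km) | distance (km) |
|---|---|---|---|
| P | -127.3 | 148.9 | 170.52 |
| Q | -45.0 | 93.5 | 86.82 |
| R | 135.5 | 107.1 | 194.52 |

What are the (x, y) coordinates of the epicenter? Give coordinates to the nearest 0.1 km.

-31.7 km east, 7.7 km north

Circle about each station: (x + 127.3)² + (y − 148.9)² = 170.52²; (x + 45.0)² + (y − 93.5)² = 86.82²; (x − 135.5)² + (y − 107.1)² = 194.52².
Subtracting the P equation from the Q and R equations removes the quadratic terms:
164.6 x − 110.8 y = -6069.89
525.6 x − 83.6 y = -17306.80
Solving the 2×2 system: x ≈ -31.7, y ≈ 7.7 km.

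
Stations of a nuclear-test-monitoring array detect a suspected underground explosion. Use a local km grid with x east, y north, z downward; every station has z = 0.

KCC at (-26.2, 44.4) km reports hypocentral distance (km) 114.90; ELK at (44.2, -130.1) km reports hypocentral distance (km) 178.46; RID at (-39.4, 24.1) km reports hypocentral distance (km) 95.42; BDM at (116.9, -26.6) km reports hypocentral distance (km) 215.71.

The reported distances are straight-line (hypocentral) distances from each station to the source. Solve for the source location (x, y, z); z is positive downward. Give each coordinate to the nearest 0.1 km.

x ≈ -90.1 km, y ≈ -29.4 km, depth ≈ 60.6 km

Each station gives a sphere (x−x_i)² + (y−y_i)² + z² = d_i² (stations at z=0).
Subtracting the KCC sphere from ELK and RID: z² cancels, leaving linear equations in x and y:
140.8 x − 349.0 y = -2424.11
-26.4 x − 40.6 y = 3572.40
Solving: x ≈ -90.099, y ≈ -29.404 km (keep extra digits for the depth step; rounded: -90.1, -29.4).
Then from the KCC sphere: z² = 114.90² − (x + 26.2)² − (y − 44.4)² with x = -90.099, y = -29.404, so z ≈ 60.596 ≈ 60.6 km.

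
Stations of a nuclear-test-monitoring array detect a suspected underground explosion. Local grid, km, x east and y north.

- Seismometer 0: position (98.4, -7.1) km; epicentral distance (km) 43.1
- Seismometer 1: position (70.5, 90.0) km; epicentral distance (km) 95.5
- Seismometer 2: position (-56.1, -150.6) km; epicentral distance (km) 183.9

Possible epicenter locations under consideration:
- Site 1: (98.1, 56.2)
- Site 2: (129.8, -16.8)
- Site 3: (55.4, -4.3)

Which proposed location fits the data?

For each candidate, compare |candidate − station| to the reported distance:
Site 1: residuals Seismometer 0 20.2, Seismometer 1 51.9, Seismometer 2 74.1 → max 74.1 km
Site 2: residuals Seismometer 0 10.2, Seismometer 1 26.7, Seismometer 2 45.1 → max 45.1 km
Site 3: residuals Seismometer 0 0.0, Seismometer 1 0.0, Seismometer 2 0.0 → max 0.0 km
Only Site 3 has all residuals ≈ 0.

Site 3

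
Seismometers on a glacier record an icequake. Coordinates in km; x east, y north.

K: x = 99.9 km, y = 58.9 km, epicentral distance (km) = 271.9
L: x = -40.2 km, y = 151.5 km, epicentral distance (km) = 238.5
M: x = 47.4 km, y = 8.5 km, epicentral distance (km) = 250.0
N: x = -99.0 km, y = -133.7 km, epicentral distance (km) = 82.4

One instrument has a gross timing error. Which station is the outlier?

M

Solve using three stations at a time. Using K, L, N (subtract circle equations pairwise → linear system) gives (x, y) ≈ (-142.7, -63.8).
Distances from that point to each station vs reported:
  K: calculated 271.9 vs reported 271.9 → residual 0.0 km
  L: calculated 238.5 vs reported 238.5 → residual 0.0 km
  M: calculated 203.4 vs reported 250.0 → residual 46.6 km
  N: calculated 82.4 vs reported 82.4 → residual 0.0 km
K, L, N are mutually consistent (residuals ≈ 0); M is off by 46.6 km.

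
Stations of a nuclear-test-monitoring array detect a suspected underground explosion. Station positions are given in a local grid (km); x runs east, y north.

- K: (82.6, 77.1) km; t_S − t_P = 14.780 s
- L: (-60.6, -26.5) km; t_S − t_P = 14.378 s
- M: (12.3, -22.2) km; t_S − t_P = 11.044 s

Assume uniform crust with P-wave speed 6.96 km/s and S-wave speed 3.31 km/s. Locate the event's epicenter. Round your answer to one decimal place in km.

x ≈ -5.1 km, y ≈ 45.3 km

Distance from S−P lag: d = Δt · v_P v_S / (v_P − v_S) = Δt · (6.96·3.31)/(6.96−3.31) ≈ 6.3117·Δt.
So d_K = 93.29, d_L = 90.75, d_M = 69.71 km.
Circle about each station: (x − 82.6)² + (y − 77.1)² = 93.29²; (x + 60.6)² + (y + 26.5)² = 90.75²; (x − 12.3)² + (y + 22.2)² = 69.71².
Subtracting the K equation from the L and M equations removes the quadratic terms:
-286.4 x − 207.2 y = -7925.10
-140.6 x − 198.6 y = -8279.50
Solving the 2×2 system: x ≈ -5.1, y ≈ 45.3 km.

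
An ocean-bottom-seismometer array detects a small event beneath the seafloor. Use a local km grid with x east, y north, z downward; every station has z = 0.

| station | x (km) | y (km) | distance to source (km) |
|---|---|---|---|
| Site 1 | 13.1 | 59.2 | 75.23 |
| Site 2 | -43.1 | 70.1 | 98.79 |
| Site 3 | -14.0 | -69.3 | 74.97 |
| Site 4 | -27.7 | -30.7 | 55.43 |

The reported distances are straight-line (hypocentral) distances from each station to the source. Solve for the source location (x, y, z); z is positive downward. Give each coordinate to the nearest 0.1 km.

x ≈ 7.6 km, y ≈ -6.9 km, depth ≈ 35.5 km

Each station gives a sphere (x−x_i)² + (y−y_i)² + z² = d_i² (stations at z=0).
Subtracting the Site 1 sphere from Site 2 and Site 3: z² cancels, leaving linear equations in x and y:
-112.4 x + 21.8 y = -1004.54
-54.2 x − 257.0 y = 1361.29
Solving: x ≈ 7.599, y ≈ -6.899 km (keep extra digits for the depth step; rounded: 7.6, -6.9).
Then from the Site 1 sphere: z² = 75.23² − (x − 13.1)² − (y − 59.2)² with x = 7.599, y = -6.899, so z ≈ 35.499 ≈ 35.5 km.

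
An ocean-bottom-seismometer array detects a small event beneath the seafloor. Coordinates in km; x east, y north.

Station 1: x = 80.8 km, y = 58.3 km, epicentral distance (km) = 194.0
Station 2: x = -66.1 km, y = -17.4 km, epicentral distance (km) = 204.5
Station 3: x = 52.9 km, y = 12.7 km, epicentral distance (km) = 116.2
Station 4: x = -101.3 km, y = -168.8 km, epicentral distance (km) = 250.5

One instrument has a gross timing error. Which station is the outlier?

Solve using three stations at a time. Using Station 2, Station 3, Station 4 (subtract circle equations pairwise → linear system) gives (x, y) ≈ (130.4, -73.8).
Distances from that point to each station vs reported:
  Station 1: calculated 141.1 vs reported 194.0 → residual 52.9 km
  Station 2: calculated 204.5 vs reported 204.5 → residual 0.0 km
  Station 3: calculated 116.1 vs reported 116.2 → residual 0.1 km
  Station 4: calculated 250.5 vs reported 250.5 → residual 0.0 km
Station 2, Station 3, Station 4 are mutually consistent (residuals ≈ 0); Station 1 is off by 52.9 km.

Station 1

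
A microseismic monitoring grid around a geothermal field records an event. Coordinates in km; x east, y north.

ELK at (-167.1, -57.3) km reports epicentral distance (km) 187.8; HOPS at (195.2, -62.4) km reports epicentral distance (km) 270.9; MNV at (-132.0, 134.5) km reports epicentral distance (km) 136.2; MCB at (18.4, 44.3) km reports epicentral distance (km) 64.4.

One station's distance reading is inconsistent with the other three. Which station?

Solve using three stations at a time. Using ELK, HOPS, MCB (subtract circle equations pairwise → linear system) gives (x, y) ≈ (-36.6, 77.8).
Distances from that point to each station vs reported:
  ELK: calculated 187.8 vs reported 187.8 → residual 0.0 km
  HOPS: calculated 270.9 vs reported 270.9 → residual 0.0 km
  MNV: calculated 111.0 vs reported 136.2 → residual 25.2 km
  MCB: calculated 64.4 vs reported 64.4 → residual 0.0 km
ELK, HOPS, MCB are mutually consistent (residuals ≈ 0); MNV is off by 25.2 km.

MNV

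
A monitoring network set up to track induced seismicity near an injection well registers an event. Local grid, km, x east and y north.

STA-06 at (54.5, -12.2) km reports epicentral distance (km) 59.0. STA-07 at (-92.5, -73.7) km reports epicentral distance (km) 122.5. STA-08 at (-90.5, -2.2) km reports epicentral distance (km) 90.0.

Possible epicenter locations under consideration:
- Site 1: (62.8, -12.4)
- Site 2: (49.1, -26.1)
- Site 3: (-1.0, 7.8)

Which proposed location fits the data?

Site 3

For each candidate, compare |candidate − station| to the reported distance:
Site 1: residuals STA-06 50.7, STA-07 44.5, STA-08 63.6 → max 63.6 km
Site 2: residuals STA-06 44.1, STA-07 26.9, STA-08 51.6 → max 51.6 km
Site 3: residuals STA-06 0.0, STA-07 0.0, STA-08 0.1 → max 0.1 km
Only Site 3 has all residuals ≈ 0.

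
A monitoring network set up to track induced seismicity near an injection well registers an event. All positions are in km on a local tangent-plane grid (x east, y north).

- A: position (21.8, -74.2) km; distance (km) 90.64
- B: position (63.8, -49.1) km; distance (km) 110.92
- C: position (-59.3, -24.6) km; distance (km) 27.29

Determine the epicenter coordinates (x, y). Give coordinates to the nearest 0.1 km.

-38.7 km east, -6.7 km north

Circle about each station: (x − 21.8)² + (y + 74.2)² = 90.64²; (x − 63.8)² + (y + 49.1)² = 110.92²; (x + 59.3)² + (y + 24.6)² = 27.29².
Subtracting the A equation from the B and C equations removes the quadratic terms:
84.0 x + 50.2 y = -3587.27
-162.2 x + 99.2 y = 5611.64
Solving the 2×2 system: x ≈ -38.7, y ≈ -6.7 km.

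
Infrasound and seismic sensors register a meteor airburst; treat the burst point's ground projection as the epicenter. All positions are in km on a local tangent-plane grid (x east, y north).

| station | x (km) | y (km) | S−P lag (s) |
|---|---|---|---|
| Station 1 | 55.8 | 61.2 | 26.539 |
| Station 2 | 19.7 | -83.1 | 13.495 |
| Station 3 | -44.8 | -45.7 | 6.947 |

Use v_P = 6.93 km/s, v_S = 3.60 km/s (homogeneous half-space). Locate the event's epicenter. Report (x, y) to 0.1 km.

-81.4 km east, -82.7 km north

Distance from S−P lag: d = Δt · v_P v_S / (v_P − v_S) = Δt · (6.93·3.60)/(6.93−3.60) ≈ 7.4919·Δt.
So d_Station 1 = 198.83, d_Station 2 = 101.10, d_Station 3 = 52.05 km.
Circle about each station: (x − 55.8)² + (y − 61.2)² = 198.83²; (x − 19.7)² + (y + 83.1)² = 101.10²; (x + 44.8)² + (y + 45.7)² = 52.05².
Subtracting the Station 1 equation from the Station 2 and Station 3 equations removes the quadratic terms:
-72.2 x − 288.6 y = 29746.78
-201.2 x − 213.8 y = 34060.62
Solving the 2×2 system: x ≈ -81.4, y ≈ -82.7 km.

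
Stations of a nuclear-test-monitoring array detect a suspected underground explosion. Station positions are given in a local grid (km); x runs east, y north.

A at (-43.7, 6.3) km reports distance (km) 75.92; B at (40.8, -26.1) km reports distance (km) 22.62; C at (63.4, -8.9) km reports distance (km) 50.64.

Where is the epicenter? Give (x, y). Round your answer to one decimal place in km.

Circle about each station: (x + 43.7)² + (y − 6.3)² = 75.92²; (x − 40.8)² + (y + 26.1)² = 22.62²; (x − 63.4)² + (y + 8.9)² = 50.64².
Subtracting the A equation from the B and C equations removes the quadratic terms:
169.0 x − 64.8 y = 5648.65
214.2 x − 30.4 y = 5348.83
Solving the 2×2 system: x ≈ 20.0, y ≈ -35.0 km.

(20.0, -35.0)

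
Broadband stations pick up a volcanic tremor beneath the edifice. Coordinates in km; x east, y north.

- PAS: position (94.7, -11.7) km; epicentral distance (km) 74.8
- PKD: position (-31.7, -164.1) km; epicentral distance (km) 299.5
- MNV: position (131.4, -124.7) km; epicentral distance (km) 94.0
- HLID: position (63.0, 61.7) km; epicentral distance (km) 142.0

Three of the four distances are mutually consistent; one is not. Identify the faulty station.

PKD

Solve using three stations at a time. Using PAS, MNV, HLID (subtract circle equations pairwise → linear system) gives (x, y) ≈ (165.5, -36.8).
Distances from that point to each station vs reported:
  PAS: calculated 75.1 vs reported 74.8 → residual 0.3 km
  PKD: calculated 234.7 vs reported 299.5 → residual 64.8 km
  MNV: calculated 94.2 vs reported 94.0 → residual 0.2 km
  HLID: calculated 142.2 vs reported 142.0 → residual 0.2 km
PAS, MNV, HLID are mutually consistent (residuals ≈ 0); PKD is off by 64.8 km.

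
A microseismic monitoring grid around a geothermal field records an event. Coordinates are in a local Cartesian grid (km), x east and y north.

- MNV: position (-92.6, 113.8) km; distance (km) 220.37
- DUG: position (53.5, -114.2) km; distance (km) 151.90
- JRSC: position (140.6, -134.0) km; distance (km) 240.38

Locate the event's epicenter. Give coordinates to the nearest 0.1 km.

x ≈ -98.2 km, y ≈ -106.5 km

Circle about each station: (x + 92.6)² + (y − 113.8)² = 220.37²; (x − 53.5)² + (y + 114.2)² = 151.90²; (x − 140.6)² + (y + 134.0)² = 240.38².
Subtracting the MNV equation from the DUG and JRSC equations removes the quadratic terms:
292.2 x − 456.0 y = 19868.02
466.4 x − 495.6 y = 6979.55
Solving the 2×2 system: x ≈ -98.2, y ≈ -106.5 km.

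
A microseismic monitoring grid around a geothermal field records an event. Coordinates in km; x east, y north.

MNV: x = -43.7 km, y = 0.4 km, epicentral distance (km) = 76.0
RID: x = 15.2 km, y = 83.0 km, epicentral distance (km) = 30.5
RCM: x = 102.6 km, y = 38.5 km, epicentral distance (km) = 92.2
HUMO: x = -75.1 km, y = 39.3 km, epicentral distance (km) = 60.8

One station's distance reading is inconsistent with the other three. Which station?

Solve using three stations at a time. Using MNV, RID, RCM (subtract circle equations pairwise → linear system) gives (x, y) ≈ (11.5, 52.7).
Distances from that point to each station vs reported:
  MNV: calculated 76.0 vs reported 76.0 → residual 0.0 km
  RID: calculated 30.5 vs reported 30.5 → residual 0.0 km
  RCM: calculated 92.2 vs reported 92.2 → residual 0.0 km
  HUMO: calculated 87.6 vs reported 60.8 → residual 26.8 km
MNV, RID, RCM are mutually consistent (residuals ≈ 0); HUMO is off by 26.8 km.

HUMO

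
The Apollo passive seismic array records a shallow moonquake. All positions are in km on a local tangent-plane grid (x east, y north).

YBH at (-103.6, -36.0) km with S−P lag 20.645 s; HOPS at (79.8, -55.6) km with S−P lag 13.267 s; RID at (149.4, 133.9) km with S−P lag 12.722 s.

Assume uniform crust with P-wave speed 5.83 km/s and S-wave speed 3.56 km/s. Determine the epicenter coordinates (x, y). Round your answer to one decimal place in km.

Distance from S−P lag: d = Δt · v_P v_S / (v_P − v_S) = Δt · (5.83·3.56)/(5.83−3.56) ≈ 9.1431·Δt.
So d_YBH = 188.76, d_HOPS = 121.30, d_RID = 116.32 km.
Circle about each station: (x + 103.6)² + (y + 36.0)² = 188.76²; (x − 79.8)² + (y + 55.6)² = 121.30²; (x − 149.4)² + (y − 133.9)² = 116.32².
Subtracting the YBH equation from the HOPS and RID equations removes the quadratic terms:
366.8 x − 39.2 y = 18347.09
506.0 x + 339.8 y = 50320.61
Solving the 2×2 system: x ≈ 56.8, y ≈ 63.5 km.
Check against YBH (with the unrounded x, y): √((x + 103.6)²+(y + 36.0)²) = 188.76 ≈ 188.76 km. ✓

(56.8, 63.5)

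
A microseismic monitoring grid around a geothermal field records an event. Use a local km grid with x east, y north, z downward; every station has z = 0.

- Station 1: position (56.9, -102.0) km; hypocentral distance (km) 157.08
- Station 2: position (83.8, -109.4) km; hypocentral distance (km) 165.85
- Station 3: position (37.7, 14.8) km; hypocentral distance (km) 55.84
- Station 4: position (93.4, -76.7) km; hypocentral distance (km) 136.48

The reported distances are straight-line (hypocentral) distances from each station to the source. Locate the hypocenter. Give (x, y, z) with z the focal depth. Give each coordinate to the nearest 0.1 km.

Each station gives a sphere (x−x_i)² + (y−y_i)² + z² = d_i² (stations at z=0).
Subtracting the Station 1 sphere from Station 2 and Station 3: z² cancels, leaving linear equations in x and y:
53.8 x − 14.8 y = 2517.09
-38.4 x + 233.6 y = 9554.74
Solving: x ≈ 60.787, y ≈ 50.895 km (keep extra digits for the depth step; rounded: 60.8, 50.9).
Then from the Station 1 sphere: z² = 157.08² − (x − 56.9)² − (y + 102.0)² with x = 60.787, y = 50.895, so z ≈ 35.807 ≈ 35.8 km.

x ≈ 60.8 km, y ≈ 50.9 km, depth ≈ 35.8 km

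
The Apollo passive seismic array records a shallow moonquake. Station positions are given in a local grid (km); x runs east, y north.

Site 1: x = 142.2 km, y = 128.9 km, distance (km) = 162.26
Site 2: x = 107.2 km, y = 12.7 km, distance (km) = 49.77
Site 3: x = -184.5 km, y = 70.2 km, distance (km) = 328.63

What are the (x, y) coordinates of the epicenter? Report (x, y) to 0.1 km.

x ≈ 127.6 km, y ≈ -32.7 km

Circle about each station: (x − 142.2)² + (y − 128.9)² = 162.26²; (x − 107.2)² + (y − 12.7)² = 49.77²; (x + 184.5)² + (y − 70.2)² = 328.63².
Subtracting the Site 1 equation from the Site 2 and Site 3 equations removes the quadratic terms:
-70.0 x − 232.4 y = -1331.67
-653.4 x − 117.4 y = -79537.13
Solving the 2×2 system: x ≈ 127.6, y ≈ -32.7 km.
Check against Site 1 (with the unrounded x, y): √((x − 142.2)²+(y − 128.9)²) = 162.26 ≈ 162.26 km. ✓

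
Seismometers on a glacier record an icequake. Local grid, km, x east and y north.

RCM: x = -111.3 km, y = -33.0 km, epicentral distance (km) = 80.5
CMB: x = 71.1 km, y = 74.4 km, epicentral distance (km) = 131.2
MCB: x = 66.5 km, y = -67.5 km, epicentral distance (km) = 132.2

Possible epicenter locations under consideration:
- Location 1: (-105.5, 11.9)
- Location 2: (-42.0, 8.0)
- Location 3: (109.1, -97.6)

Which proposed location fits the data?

For each candidate, compare |candidate − station| to the reported distance:
Location 1: residuals RCM 35.2, CMB 56.1, MCB 57.2 → max 57.2 km
Location 2: residuals RCM 0.0, CMB 0.0, MCB 0.0 → max 0.0 km
Location 3: residuals RCM 149.2, CMB 44.9, MCB 80.0 → max 149.2 km
Only Location 2 has all residuals ≈ 0.

Location 2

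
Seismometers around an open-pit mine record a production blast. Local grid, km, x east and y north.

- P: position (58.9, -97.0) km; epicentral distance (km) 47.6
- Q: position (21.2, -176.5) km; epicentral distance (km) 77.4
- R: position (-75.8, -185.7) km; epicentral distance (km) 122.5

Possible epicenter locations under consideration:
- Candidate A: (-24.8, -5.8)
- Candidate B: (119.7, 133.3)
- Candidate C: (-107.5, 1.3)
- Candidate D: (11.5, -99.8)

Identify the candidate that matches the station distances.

Candidate D

For each candidate, compare |candidate − station| to the reported distance:
Candidate A: residuals P 76.2, Q 99.4, R 64.5 → max 99.4 km
Candidate B: residuals P 190.6, Q 247.7, R 251.6 → max 251.6 km
Candidate C: residuals P 145.7, Q 142.1, R 67.2 → max 145.7 km
Candidate D: residuals P 0.1, Q 0.1, R 0.0 → max 0.1 km
Only Candidate D has all residuals ≈ 0.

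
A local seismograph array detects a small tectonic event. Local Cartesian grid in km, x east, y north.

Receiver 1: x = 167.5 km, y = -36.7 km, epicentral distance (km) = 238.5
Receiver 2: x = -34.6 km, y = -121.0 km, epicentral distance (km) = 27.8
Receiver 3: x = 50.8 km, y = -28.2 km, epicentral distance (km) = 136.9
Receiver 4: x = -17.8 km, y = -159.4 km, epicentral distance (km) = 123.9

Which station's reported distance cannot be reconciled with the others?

Solve using three stations at a time. Using Receiver 1, Receiver 2, Receiver 3 (subtract circle equations pairwise → linear system) gives (x, y) ≈ (-59.8, -108.9).
Distances from that point to each station vs reported:
  Receiver 1: calculated 238.5 vs reported 238.5 → residual 0.0 km
  Receiver 2: calculated 28.0 vs reported 27.8 → residual 0.2 km
  Receiver 3: calculated 136.9 vs reported 136.9 → residual 0.0 km
  Receiver 4: calculated 65.7 vs reported 123.9 → residual 58.2 km
Receiver 1, Receiver 2, Receiver 3 are mutually consistent (residuals ≈ 0); Receiver 4 is off by 58.2 km.

Receiver 4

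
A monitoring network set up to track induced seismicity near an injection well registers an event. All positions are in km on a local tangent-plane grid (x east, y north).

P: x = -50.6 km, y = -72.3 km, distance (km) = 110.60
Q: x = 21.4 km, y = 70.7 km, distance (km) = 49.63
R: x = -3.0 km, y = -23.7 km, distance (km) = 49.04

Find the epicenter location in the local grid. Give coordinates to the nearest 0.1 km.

x ≈ 1.8 km, y ≈ 25.1 km

Circle about each station: (x + 50.6)² + (y + 72.3)² = 110.60²; (x − 21.4)² + (y − 70.7)² = 49.63²; (x + 3.0)² + (y + 23.7)² = 49.04².
Subtracting the P equation from the Q and R equations removes the quadratic terms:
144.0 x + 286.0 y = 7438.02
95.2 x + 97.2 y = 2610.48
Solving the 2×2 system: x ≈ 1.8, y ≈ 25.1 km.
Check against P (with the unrounded x, y): √((x + 50.6)²+(y + 72.3)²) = 110.60 ≈ 110.60 km. ✓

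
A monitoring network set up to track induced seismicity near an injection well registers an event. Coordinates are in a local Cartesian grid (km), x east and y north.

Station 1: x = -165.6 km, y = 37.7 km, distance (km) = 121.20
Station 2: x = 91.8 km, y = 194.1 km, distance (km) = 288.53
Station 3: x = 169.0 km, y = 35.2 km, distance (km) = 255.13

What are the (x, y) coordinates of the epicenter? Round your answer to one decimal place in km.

Circle about each station: (x + 165.6)² + (y − 37.7)² = 121.20²; (x − 91.8)² + (y − 194.1)² = 288.53²; (x − 169.0)² + (y − 35.2)² = 255.13².
Subtracting the Station 1 equation from the Station 2 and Station 3 equations removes the quadratic terms:
514.8 x + 312.8 y = -51302.72
669.2 x − 5.0 y = -49446.49
Solving the 2×2 system: x ≈ -74.2, y ≈ -41.9 km.

(-74.2, -41.9)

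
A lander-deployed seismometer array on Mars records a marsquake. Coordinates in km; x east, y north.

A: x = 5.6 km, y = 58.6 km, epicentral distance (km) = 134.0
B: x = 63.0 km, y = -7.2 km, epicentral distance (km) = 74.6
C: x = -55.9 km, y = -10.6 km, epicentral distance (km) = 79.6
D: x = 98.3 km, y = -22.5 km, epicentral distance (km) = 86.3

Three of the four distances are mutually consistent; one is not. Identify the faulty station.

Solve using three stations at a time. Using A, B, D (subtract circle equations pairwise → linear system) gives (x, y) ≈ (28.6, -73.4).
Distances from that point to each station vs reported:
  A: calculated 134.0 vs reported 134.0 → residual 0.0 km
  B: calculated 74.6 vs reported 74.6 → residual 0.0 km
  C: calculated 105.3 vs reported 79.6 → residual 25.7 km
  D: calculated 86.3 vs reported 86.3 → residual 0.0 km
A, B, D are mutually consistent (residuals ≈ 0); C is off by 25.7 km.

C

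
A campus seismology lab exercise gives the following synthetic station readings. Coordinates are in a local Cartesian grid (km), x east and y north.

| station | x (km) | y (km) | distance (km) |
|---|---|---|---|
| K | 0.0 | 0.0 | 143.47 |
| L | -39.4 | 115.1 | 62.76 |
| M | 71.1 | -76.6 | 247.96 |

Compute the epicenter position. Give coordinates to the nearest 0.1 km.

Circle about each station: x² + y² = 143.47²; (x + 39.4)² + (y − 115.1)² = 62.76²; (x − 71.1)² + (y + 76.6)² = 247.96².
Subtracting pairs of circle equations eliminates x²+y² and gives linear equations (the radical axes):
-78.8 x + 230.2 y = 31445.19
142.2 x − 153.2 y = -29977.75
Solving the 2×2 system: x ≈ -100.8, y ≈ 102.1 km.

(-100.8, 102.1)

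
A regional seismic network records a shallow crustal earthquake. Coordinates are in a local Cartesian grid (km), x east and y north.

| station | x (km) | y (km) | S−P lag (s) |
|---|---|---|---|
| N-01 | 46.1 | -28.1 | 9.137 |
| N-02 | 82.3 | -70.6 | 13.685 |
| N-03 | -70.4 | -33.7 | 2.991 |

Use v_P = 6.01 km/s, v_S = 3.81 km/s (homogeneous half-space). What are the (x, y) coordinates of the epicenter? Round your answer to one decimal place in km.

Distance from S−P lag: d = Δt · v_P v_S / (v_P − v_S) = Δt · (6.01·3.81)/(6.01−3.81) ≈ 10.4082·Δt.
So d_N-01 = 95.10, d_N-02 = 142.44, d_N-03 = 31.13 km.
Circle about each station: (x − 46.1)² + (y + 28.1)² = 95.10²; (x − 82.3)² + (y + 70.6)² = 142.44²; (x + 70.4)² + (y + 33.7)² = 31.13².
Subtracting the N-01 equation from the N-02 and N-03 equations removes the quadratic terms:
72.4 x − 85.0 y = -2402.31
-233.0 x − 11.2 y = 11251.96
Solving the 2×2 system: x ≈ -47.7, y ≈ -12.4 km.

-47.7 km east, -12.4 km north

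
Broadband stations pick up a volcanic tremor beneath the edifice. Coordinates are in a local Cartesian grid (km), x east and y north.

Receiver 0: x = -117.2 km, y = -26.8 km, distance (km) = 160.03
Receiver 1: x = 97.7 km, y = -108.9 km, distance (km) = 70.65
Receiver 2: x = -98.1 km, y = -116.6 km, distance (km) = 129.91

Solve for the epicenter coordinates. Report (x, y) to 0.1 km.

x ≈ 29.3 km, y ≈ -91.2 km

Circle about each station: (x + 117.2)² + (y + 26.8)² = 160.03²; (x − 97.7)² + (y + 108.9)² = 70.65²; (x + 98.1)² + (y + 116.6)² = 129.91².
Subtracting pairs of circle equations eliminates x²+y² and gives linear equations (the radical axes):
429.8 x − 164.2 y = 27568.60
38.2 x − 179.6 y = 17498.08
Solving the 2×2 system: x ≈ 29.3, y ≈ -91.2 km.
Check against Receiver 0 (with the unrounded x, y): √((x + 117.2)²+(y + 26.8)²) = 160.03 ≈ 160.03 km. ✓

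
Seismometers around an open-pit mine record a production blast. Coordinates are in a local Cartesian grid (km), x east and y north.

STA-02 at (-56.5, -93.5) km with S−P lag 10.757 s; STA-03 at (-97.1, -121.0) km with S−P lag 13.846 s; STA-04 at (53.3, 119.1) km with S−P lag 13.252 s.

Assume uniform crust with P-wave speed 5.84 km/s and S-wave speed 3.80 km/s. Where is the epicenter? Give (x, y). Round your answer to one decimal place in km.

Distance from S−P lag: d = Δt · v_P v_S / (v_P − v_S) = Δt · (5.84·3.80)/(5.84−3.80) ≈ 10.8784·Δt.
So d_STA-02 = 117.02, d_STA-03 = 150.62, d_STA-04 = 144.16 km.
Circle about each station: (x + 56.5)² + (y + 93.5)² = 117.02²; (x + 97.1)² + (y + 121.0)² = 150.62²; (x − 53.3)² + (y − 119.1)² = 144.16².
Subtracting the STA-02 equation from the STA-03 and STA-04 equations removes the quadratic terms:
-81.2 x − 55.0 y = 3142.21
219.6 x + 425.2 y = -1997.23
Solving the 2×2 system: x ≈ -54.6, y ≈ 23.5 km.
Check against STA-02 (with the unrounded x, y): √((x + 56.5)²+(y + 93.5)²) = 117.03 ≈ 117.02 km. ✓

(-54.6, 23.5)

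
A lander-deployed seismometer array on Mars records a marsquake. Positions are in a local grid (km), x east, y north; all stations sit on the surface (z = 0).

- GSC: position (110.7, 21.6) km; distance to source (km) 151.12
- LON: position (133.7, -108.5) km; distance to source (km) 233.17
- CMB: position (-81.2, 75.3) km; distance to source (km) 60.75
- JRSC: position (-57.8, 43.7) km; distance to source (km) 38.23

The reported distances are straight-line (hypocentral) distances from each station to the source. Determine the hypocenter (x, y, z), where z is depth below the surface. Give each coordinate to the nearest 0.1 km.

(-34.7, 50.0, 29.8)

Each station gives a sphere (x−x_i)² + (y−y_i)² + z² = d_i² (stations at z=0).
Subtracting the GSC sphere from LON and CMB: z² cancels, leaving linear equations in x and y:
46.0 x − 260.2 y = -14604.10
-383.8 x + 107.4 y = 18689.17
Solving: x ≈ -34.706, y ≈ 49.991 km (keep extra digits for the depth step; rounded: -34.7, 50.0).
Then from the GSC sphere: z² = 151.12² − (x − 110.7)² − (y − 21.6)² with x = -34.706, y = 49.991, so z ≈ 29.804 ≈ 29.8 km.
Check against JRSC (with the unrounded solution): distance 38.23 ≈ 38.23 km. ✓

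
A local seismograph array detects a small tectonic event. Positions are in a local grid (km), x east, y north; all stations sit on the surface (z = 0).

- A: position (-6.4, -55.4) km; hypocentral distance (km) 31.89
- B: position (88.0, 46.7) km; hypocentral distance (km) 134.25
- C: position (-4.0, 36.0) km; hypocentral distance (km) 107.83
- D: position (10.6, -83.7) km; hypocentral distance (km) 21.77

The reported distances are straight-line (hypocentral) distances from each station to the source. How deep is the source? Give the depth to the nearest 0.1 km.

Each station gives a sphere (x−x_i)² + (y−y_i)² + z² = d_i² (stations at z=0).
Subtracting the A sphere from B and C: z² cancels, leaving linear equations in x and y:
188.8 x + 204.2 y = -10191.32
4.8 x + 182.8 y = -12408.46
Solving: x ≈ 20.005, y ≈ -68.405 km (keep extra digits for the depth step; rounded: 20.0, -68.4).
Then from the A sphere: z² = 31.89² − (x + 6.4)² − (y + 55.4)² with x = 20.005, y = -68.405, so z ≈ 12.273 ≈ 12.3 km.

depth ≈ 12.3 km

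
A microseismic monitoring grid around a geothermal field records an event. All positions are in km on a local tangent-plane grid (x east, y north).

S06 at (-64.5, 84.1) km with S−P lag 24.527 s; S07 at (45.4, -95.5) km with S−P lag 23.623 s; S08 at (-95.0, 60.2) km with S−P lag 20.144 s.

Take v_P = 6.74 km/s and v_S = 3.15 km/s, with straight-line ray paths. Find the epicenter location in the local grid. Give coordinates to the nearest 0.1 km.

Distance from S−P lag: d = Δt · v_P v_S / (v_P − v_S) = Δt · (6.74·3.15)/(6.74−3.15) ≈ 5.9139·Δt.
So d_S06 = 145.05, d_S07 = 139.70, d_S08 = 119.13 km.
Circle about each station: (x + 64.5)² + (y − 84.1)² = 145.05²; (x − 45.4)² + (y + 95.5)² = 139.70²; (x + 95.0)² + (y − 60.2)² = 119.13².
Subtracting the S06 equation from the S07 and S08 equations removes the quadratic terms:
219.8 x − 359.2 y = 1471.76
-61.0 x − 47.8 y = 8263.53
Solving the 2×2 system: x ≈ -89.4, y ≈ -58.8 km.

(-89.4, -58.8)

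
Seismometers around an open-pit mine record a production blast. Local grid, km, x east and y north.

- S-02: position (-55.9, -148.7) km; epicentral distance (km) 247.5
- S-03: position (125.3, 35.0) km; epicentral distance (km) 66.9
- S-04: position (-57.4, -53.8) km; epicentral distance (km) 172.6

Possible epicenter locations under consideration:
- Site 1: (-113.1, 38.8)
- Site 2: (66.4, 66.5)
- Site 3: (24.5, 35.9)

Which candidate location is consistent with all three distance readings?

Site 2

For each candidate, compare |candidate − station| to the reported distance:
Site 1: residuals S-02 51.5, S-03 171.5, S-04 64.5 → max 171.5 km
Site 2: residuals S-02 0.0, S-03 0.1, S-04 0.0 → max 0.1 km
Site 3: residuals S-02 46.2, S-03 33.9, S-04 51.1 → max 51.1 km
Only Site 2 has all residuals ≈ 0.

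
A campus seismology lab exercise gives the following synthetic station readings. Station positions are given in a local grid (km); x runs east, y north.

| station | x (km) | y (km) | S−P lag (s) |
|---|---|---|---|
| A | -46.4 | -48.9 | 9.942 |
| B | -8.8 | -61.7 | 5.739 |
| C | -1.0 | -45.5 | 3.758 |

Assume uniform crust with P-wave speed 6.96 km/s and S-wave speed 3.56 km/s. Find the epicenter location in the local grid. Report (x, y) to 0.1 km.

Distance from S−P lag: d = Δt · v_P v_S / (v_P − v_S) = Δt · (6.96·3.56)/(6.96−3.56) ≈ 7.2875·Δt.
So d_A = 72.45, d_B = 41.82, d_C = 27.39 km.
Circle about each station: (x + 46.4)² + (y + 48.9)² = 72.45²; (x + 8.8)² + (y + 61.7)² = 41.82²; (x + 1.0)² + (y + 45.5)² = 27.39².
Subtracting pairs of circle equations eliminates x²+y² and gives linear equations (the radical axes):
75.2 x − 25.6 y = 2840.25
90.8 x + 6.8 y = 2025.87
Solving the 2×2 system: x ≈ 25.1, y ≈ -37.2 km.
Check against A (with the unrounded x, y): √((x + 46.4)²+(y + 48.9)²) = 72.45 ≈ 72.45 km. ✓

(25.1, -37.2)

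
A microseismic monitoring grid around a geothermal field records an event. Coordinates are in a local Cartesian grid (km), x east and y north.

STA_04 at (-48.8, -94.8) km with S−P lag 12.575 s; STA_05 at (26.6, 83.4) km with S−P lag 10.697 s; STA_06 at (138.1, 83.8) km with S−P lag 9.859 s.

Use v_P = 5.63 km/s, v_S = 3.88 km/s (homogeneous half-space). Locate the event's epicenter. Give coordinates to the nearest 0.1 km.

Distance from S−P lag: d = Δt · v_P v_S / (v_P − v_S) = Δt · (5.63·3.88)/(5.63−3.88) ≈ 12.4825·Δt.
So d_STA_04 = 156.97, d_STA_05 = 133.53, d_STA_06 = 123.07 km.
Circle about each station: (x + 48.8)² + (y + 94.8)² = 156.97²; (x − 26.6)² + (y − 83.4)² = 133.53²; (x − 138.1)² + (y − 83.8)² = 123.07².
Subtracting pairs of circle equations eliminates x²+y² and gives linear equations (the radical axes):
150.8 x + 356.4 y = 3103.96
373.8 x + 357.2 y = 24218.93
Solving the 2×2 system: x ≈ 94.8, y ≈ -31.4 km.

x ≈ 94.8 km, y ≈ -31.4 km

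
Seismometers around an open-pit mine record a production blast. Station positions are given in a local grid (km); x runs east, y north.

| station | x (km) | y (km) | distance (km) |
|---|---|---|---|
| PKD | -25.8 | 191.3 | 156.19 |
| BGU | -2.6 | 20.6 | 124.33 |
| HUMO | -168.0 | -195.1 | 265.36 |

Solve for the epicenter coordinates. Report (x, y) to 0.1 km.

Circle about each station: (x + 25.8)² + (y − 191.3)² = 156.19²; (x + 2.6)² + (y − 20.6)² = 124.33²; (x + 168.0)² + (y + 195.1)² = 265.36².
Subtracting the PKD equation from the BGU and HUMO equations removes the quadratic terms:
46.4 x − 341.4 y = -27892.84
-284.4 x − 772.8 y = -16993.93
Solving the 2×2 system: x ≈ -118.5, y ≈ 65.6 km.
Check against PKD (with the unrounded x, y): √((x + 25.8)²+(y − 191.3)²) = 156.18 ≈ 156.19 km. ✓

(-118.5, 65.6)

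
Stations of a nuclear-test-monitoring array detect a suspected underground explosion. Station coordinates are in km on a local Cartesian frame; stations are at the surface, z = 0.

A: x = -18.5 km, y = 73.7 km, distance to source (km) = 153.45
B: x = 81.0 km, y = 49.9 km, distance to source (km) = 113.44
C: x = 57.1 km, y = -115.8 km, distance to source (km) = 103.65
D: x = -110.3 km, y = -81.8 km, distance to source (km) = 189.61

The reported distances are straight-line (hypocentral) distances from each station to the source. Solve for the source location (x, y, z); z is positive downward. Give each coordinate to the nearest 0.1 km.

(61.0, -38.2, 68.6)

Each station gives a sphere (x−x_i)² + (y−y_i)² + z² = d_i² (stations at z=0).
Subtracting the A sphere from B and C: z² cancels, leaving linear equations in x and y:
199.0 x − 47.6 y = 13955.34
151.2 x − 379.0 y = 23699.69
Solving: x ≈ 60.990, y ≈ -38.201 km (keep extra digits for the depth step; rounded: 61.0, -38.2).
Then from the A sphere: z² = 153.45² − (x + 18.5)² − (y − 73.7)² with x = 60.990, y = -38.201, so z ≈ 68.603 ≈ 68.6 km.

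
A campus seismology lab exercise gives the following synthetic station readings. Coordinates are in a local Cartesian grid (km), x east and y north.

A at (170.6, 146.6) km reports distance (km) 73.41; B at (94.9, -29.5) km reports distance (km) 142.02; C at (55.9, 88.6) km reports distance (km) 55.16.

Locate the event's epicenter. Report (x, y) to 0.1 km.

Circle about each station: (x − 170.6)² + (y − 146.6)² = 73.41²; (x − 94.9)² + (y + 29.5)² = 142.02²; (x − 55.9)² + (y − 88.6)² = 55.16².
Subtracting the A equation from the B and C equations removes the quadratic terms:
-151.4 x − 352.2 y = -55500.31
-229.4 x − 116.0 y = -37274.75
Solving the 2×2 system: x ≈ 105.8, y ≈ 112.1 km.

x ≈ 105.8 km, y ≈ 112.1 km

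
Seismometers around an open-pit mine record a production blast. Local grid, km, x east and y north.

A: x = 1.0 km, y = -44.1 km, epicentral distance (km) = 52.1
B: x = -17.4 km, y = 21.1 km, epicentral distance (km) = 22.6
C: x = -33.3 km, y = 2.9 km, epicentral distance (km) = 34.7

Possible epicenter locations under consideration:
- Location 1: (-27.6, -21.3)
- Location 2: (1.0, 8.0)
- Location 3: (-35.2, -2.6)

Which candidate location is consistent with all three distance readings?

Location 2

For each candidate, compare |candidate − station| to the reported distance:
Location 1: residuals A 15.5, B 21.0, C 9.8 → max 21.0 km
Location 2: residuals A 0.0, B 0.0, C 0.0 → max 0.0 km
Location 3: residuals A 3.0, B 7.0, C 28.9 → max 28.9 km
Only Location 2 has all residuals ≈ 0.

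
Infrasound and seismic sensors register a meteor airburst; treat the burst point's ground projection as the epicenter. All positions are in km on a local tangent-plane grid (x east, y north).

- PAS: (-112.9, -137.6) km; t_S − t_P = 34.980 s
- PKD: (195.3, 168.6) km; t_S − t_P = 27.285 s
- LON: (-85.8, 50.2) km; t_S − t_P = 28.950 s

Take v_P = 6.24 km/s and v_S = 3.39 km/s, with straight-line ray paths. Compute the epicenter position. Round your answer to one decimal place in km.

Distance from S−P lag: d = Δt · v_P v_S / (v_P − v_S) = Δt · (6.24·3.39)/(6.24−3.39) ≈ 7.4223·Δt.
So d_PAS = 259.63, d_PKD = 202.52, d_LON = 214.88 km.
Circle about each station: (x + 112.9)² + (y + 137.6)² = 259.63²; (x − 195.3)² + (y − 168.6)² = 202.52²; (x + 85.8)² + (y − 50.2)² = 214.88².
Subtracting pairs of circle equations eliminates x²+y² and gives linear equations (the radical axes):
616.4 x + 612.4 y = 61281.27
54.2 x + 375.6 y = -564.17
Solving the 2×2 system: x ≈ 117.8, y ≈ -18.5 km.

(117.8, -18.5)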